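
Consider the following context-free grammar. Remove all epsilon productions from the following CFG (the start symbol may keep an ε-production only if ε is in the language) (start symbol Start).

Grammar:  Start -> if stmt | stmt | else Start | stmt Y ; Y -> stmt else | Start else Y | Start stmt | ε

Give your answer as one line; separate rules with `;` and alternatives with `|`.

Start -> if stmt | stmt | else Start | stmt Y; Y -> stmt else | Start else Y | Start else | Start stmt

Nullable set = {Y}.
ε ∉ L(G), so no ε-production is kept.
Expand every rule over subsets of its nullable positions: Y → Start else Y gives Start else Y | Start else.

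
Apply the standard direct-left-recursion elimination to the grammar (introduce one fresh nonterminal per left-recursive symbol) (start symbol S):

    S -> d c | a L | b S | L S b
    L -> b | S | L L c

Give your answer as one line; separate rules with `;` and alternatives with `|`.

Left recursion appears on L.
For L: α = {L c}, β = {b, S}. Rewrite as L → β L' and L' → α L' | ε.

S -> d c | a L | b S | L S b; L -> b L' | S L'; L' -> L c L' | ε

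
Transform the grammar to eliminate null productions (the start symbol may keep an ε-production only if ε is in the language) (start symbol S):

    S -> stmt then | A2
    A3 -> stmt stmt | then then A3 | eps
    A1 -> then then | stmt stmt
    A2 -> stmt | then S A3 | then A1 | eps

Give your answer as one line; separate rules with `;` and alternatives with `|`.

S -> stmt then | A2 | eps; A3 -> stmt stmt | then then A3 | then then; A1 -> then then | stmt stmt; A2 -> stmt | then S A3 | then S | then A3 | then | then A1

Nullable nonterminals: {A2, A3, S}.
ε ∈ L(G) since S is nullable, so keep S → ε.
For each production, add variants omitting each subset of nullable occurrences: A3 → then then A3 gives then then A3 | then then. A2 → then S A3 gives then S A3 | then S | then A3 | then.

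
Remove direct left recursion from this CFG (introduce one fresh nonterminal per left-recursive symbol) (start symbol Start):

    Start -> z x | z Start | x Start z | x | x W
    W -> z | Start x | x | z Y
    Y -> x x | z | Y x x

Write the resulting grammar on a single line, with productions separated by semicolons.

Start -> z x | z Start | x Start z | x | x W; W -> z | Start x | x | z Y; Y -> x x Y1 | z Y1; Y1 -> x x Y1 | epsilon

Left recursion appears on Y.
For Y: α = {x x}, β = {x x, z}. Rewrite as Y → β Y1 and Y1 → α Y1 | ε.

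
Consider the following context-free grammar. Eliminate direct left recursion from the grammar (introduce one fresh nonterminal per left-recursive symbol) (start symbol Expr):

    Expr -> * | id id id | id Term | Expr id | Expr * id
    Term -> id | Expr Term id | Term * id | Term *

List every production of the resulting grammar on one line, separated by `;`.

Left recursion appears on Expr, Term.
For Expr: α = {id, * id}, β = {*, id id id, id Term}. Rewrite as Expr → β Expr1 and Expr1 → α Expr1 | ε.
For Term: α = {* id, *}, β = {id, Expr Term id}. Rewrite as Term → β Term1 and Term1 → α Term1 | ε.

Expr -> * Expr1 | id id id Expr1 | id Term Expr1; Term -> id Term1 | Expr Term id Term1; Expr1 -> id Expr1 | * id Expr1 | ε; Term1 -> * id Term1 | * Term1 | ε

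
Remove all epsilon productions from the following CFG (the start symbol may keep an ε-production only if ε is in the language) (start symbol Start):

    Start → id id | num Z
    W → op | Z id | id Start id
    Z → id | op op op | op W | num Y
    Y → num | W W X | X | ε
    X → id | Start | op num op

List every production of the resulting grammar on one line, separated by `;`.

Nullable set = {Y}.
ε ∉ L(G), so no ε-production is kept.
Expand every rule over subsets of its nullable positions: Z → num Y gives num Y | num.

Start → id id | num Z; W → op | Z id | id Start id; Z → id | op op op | op W | num Y | num; Y → num | W W X | X; X → id | Start | op num op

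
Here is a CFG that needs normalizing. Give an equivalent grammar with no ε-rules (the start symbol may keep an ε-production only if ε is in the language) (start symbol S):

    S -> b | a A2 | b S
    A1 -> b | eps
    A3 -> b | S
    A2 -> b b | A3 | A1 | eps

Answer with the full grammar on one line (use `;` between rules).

S -> b | a A2 | a | b S; A1 -> b; A3 -> b | S; A2 -> b b | A3 | A1

Nullable nonterminals: {A1, A2}.
ε ∉ L(G), so no ε-production is kept.
For each production, add variants omitting each subset of nullable occurrences: S → a A2 gives a A2 | a.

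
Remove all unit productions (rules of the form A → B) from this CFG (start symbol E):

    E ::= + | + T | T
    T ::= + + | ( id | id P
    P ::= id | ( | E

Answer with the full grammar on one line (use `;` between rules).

E ::= + | + T | + + | ( id | id P; T ::= + + | ( id | id P; P ::= + | + T | id | ( | + + | ( id | id P

Unit pairs: E ⇒* {T}; P ⇒* {E, T}.
For every A with A ⇒* B via unit rules, add B's non-unit alternatives to A; then delete every rule of the form X → Y.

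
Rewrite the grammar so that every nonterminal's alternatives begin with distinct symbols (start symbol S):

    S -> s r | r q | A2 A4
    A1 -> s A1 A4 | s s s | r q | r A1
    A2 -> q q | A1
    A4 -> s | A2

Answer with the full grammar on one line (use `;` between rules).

S -> s r | r q | A2 A4; A1 -> s A1' | r A1''; A2 -> q q | A1; A4 -> s | A2; A1' -> A1 A4 | s s; A1'' -> q | A1

A1 has alternatives sharing prefix 's': factor to A1 → s A1' with A1' → A1 A4 | s s.
A1 has alternatives sharing prefix 'r': factor to A1 → r A1'' with A1'' → q | A1.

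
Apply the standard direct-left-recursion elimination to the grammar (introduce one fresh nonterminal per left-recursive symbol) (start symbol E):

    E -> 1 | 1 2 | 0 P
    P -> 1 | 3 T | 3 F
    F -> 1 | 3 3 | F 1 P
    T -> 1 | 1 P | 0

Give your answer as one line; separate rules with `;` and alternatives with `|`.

E -> 1 | 1 2 | 0 P; P -> 1 | 3 T | 3 F; F -> 1 F' | 3 3 F'; T -> 1 | 1 P | 0; F' -> 1 P F' | ε

Directly left-recursive nonterminal: F.
For F: α = {1 P}, β = {1, 3 3}. Rewrite as F → β F' and F' → α F' | ε.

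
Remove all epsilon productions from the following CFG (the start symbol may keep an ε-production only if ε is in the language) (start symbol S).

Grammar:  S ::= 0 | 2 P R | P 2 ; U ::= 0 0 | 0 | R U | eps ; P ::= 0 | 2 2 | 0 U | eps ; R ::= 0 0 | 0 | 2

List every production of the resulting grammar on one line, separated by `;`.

The nullable symbols are {P, U}.
ε ∉ L(G), so no ε-production is kept.
Add the nullable-subset variants: S → 2 P R gives 2 P R | 2 R. S → P 2 gives P 2 | 2. U → R U gives R U | R.

S ::= 0 | 2 P R | 2 R | P 2 | 2; U ::= 0 0 | 0 | R U | R; P ::= 0 | 2 2 | 0 U; R ::= 0 0 | 0 | 2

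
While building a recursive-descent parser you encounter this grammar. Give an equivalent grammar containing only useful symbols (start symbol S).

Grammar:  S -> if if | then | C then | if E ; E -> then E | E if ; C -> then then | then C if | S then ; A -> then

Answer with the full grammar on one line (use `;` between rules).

S -> if if | then | C then; C -> then then | then C if | S then

Generating nonterminals: {A, C, S}.
Reachable from S after that: {C, S}.
Removed useless symbols: {A, E} and every production mentioning them.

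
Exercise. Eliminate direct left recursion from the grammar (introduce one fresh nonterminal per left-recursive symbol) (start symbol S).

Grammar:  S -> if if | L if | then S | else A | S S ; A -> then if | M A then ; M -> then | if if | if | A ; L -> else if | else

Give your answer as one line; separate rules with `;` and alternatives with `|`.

S -> if if S' | L if S' | then S S' | else A S'; A -> then if | M A then; M -> then | if if | if | A; L -> else if | else; S' -> S S' | ε

S is directly left-recursive.
For S: α = {S}, β = {if if, L if, then S, else A}. Rewrite as S → β S' and S' → α S' | ε.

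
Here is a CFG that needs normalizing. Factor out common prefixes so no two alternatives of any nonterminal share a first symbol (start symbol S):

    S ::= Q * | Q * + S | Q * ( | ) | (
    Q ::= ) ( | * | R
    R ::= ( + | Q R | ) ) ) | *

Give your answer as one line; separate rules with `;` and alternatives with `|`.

S ::= ) | ( | Q * S'; Q ::= ) ( | * | R; R ::= ( + | Q R | ) ) ) | *; S' ::= ε | + S | (

S has alternatives sharing prefix 'Q *': factor to S → Q * S' with S' → ε | + S | (.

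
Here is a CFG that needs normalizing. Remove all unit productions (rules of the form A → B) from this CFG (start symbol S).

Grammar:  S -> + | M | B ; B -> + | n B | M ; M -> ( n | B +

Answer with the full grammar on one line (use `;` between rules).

S -> + | n B | ( n | B +; B -> + | n B | ( n | B +; M -> ( n | B +

Unit pairs: B ⇒* {M}; S ⇒* {B, M}.
For every A with A ⇒* B via unit rules, add B's non-unit alternatives to A; then delete every rule of the form X → Y.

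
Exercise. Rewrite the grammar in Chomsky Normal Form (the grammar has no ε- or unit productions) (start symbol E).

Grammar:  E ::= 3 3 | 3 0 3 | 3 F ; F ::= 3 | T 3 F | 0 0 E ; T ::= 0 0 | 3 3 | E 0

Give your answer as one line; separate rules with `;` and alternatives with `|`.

Introduce a nonterminal for each terminal appearing in a rule of length ≥ 2: X1 → 3, X2 → 0.
Binarize each right-hand side of length ≥ 3 by chaining fresh nonterminals (Y1, Y2, …): affected rules were E → X1 X2 X1; F → T X1 F; F → X2 X2 E.

E ::= X1 X1 | X1 Y1 | X1 F; F ::= 3 | T Y2 | X2 Y3; T ::= X2 X2 | X1 X1 | E X2; X1 ::= 3; X2 ::= 0; Y1 ::= X2 X1; Y2 ::= X1 F; Y3 ::= X2 E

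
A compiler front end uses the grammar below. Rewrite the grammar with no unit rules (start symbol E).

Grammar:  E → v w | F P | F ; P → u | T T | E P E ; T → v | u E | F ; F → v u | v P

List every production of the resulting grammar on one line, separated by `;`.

E → v w | F P | v u | v P; P → u | T T | E P E; T → v u | v P | v | u E; F → v u | v P

Unit pairs: E ⇒* {F}; T ⇒* {F}.
For every A with A ⇒* B via unit rules, add B's non-unit alternatives to A; then delete every rule of the form X → Y.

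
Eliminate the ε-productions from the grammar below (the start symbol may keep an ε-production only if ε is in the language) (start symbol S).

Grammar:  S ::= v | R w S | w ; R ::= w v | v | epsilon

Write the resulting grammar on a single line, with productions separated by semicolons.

S ::= v | R w S | w S | w; R ::= w v | v

Nullable set = {R}.
ε ∉ L(G), so no ε-production is kept.
Add the nullable-subset variants: S → R w S gives R w S | w S.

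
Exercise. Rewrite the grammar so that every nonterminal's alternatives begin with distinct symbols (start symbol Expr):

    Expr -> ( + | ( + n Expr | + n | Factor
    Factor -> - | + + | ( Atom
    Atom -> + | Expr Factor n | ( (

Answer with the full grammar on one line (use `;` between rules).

Expr -> + n | Factor | ( + Expr1; Factor -> - | + + | ( Atom; Atom -> + | Expr Factor n | ( (; Expr1 -> ε | n Expr

Expr has alternatives sharing prefix '( +': factor to Expr → ( + Expr1 with Expr1 → ε | n Expr.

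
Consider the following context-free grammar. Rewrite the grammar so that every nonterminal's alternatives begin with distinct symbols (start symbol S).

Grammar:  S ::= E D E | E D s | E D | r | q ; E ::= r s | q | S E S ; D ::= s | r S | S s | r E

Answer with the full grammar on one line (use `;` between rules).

S has alternatives sharing prefix 'E D': factor to S → E D S' with S' → E | s | ε.
D has alternatives sharing prefix 'r': factor to D → r D' with D' → S | E.

S ::= r | q | E D S'; E ::= r s | q | S E S; D ::= s | S s | r D'; S' ::= E | s | ε; D' ::= S | E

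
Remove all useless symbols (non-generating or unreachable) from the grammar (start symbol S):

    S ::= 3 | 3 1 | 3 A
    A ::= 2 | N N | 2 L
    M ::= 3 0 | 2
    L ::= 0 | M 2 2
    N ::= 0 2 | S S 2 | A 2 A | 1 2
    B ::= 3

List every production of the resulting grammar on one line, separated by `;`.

S ::= 3 | 3 1 | 3 A; A ::= 2 | N N | 2 L; M ::= 3 0 | 2; L ::= 0 | M 2 2; N ::= 0 2 | S S 2 | A 2 A | 1 2

Generating nonterminals: {A, B, L, M, N, S}.
Reachable from S after that: {A, L, M, N, S}.
Removed useless symbols: {B} and every production mentioning them.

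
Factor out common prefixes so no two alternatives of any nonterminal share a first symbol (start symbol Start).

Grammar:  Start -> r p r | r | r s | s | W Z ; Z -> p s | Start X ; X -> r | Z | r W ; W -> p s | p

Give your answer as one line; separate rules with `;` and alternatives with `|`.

Start has alternatives sharing prefix 'r': factor to Start → r Start1 with Start1 → p r | ε | s.
X has alternatives sharing prefix 'r': factor to X → r X1 with X1 → ε | W.
W has alternatives sharing prefix 'p': factor to W → p W1 with W1 → s | ε.

Start -> s | W Z | r Start1; Z -> p s | Start X; X -> Z | r X1; W -> p W1; Start1 -> p r | ε | s; X1 -> ε | W; W1 -> s | ε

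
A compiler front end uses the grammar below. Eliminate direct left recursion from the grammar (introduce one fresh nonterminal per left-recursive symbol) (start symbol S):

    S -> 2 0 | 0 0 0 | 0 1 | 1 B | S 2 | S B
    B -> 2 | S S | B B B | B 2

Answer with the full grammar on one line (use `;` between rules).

S -> 2 0 S' | 0 0 0 S' | 0 1 S' | 1 B S'; B -> 2 B' | S S B'; S' -> 2 S' | B S' | eps; B' -> B B B' | 2 B' | eps

Directly left-recursive nonterminals: S, B.
For S: α = {2, B}, β = {2 0, 0 0 0, 0 1, 1 B}. Rewrite as S → β S' and S' → α S' | ε.
For B: α = {B B, 2}, β = {2, S S}. Rewrite as B → β B' and B' → α B' | ε.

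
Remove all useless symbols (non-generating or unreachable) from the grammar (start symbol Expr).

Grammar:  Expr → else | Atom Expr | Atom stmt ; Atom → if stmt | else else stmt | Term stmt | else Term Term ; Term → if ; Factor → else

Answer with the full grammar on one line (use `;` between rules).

Expr → else | Atom Expr | Atom stmt; Atom → if stmt | else else stmt | Term stmt | else Term Term; Term → if

Generating nonterminals: {Atom, Expr, Factor, Term}.
Reachable from Expr after that: {Atom, Expr, Term}.
Removed useless symbols: {Factor} and every production mentioning them.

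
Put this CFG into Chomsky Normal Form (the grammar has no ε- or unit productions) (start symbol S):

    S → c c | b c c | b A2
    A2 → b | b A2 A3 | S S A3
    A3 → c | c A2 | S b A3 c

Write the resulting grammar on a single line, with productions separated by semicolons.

S → X1 X1 | X2 Y1 | X2 A2; A2 → b | X2 Y2 | S Y3; A3 → c | X1 A2 | S Y4; X1 → c; X2 → b; Y1 → X1 X1; Y2 → A2 A3; Y3 → S A3; Y4 → X2 Y5; Y5 → A3 X1

Introduce a nonterminal for each terminal appearing in a rule of length ≥ 2: X1 → c, X2 → b.
Binarize each right-hand side of length ≥ 3 by chaining fresh nonterminals (Y1, Y2, …): affected rules were S → X2 X1 X1; A2 → X2 A2 A3; A2 → S S A3; A3 → S X2 A3 X1.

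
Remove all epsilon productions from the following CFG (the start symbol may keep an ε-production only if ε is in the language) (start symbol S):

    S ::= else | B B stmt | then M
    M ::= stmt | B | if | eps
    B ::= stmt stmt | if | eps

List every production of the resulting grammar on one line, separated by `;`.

Nullable nonterminals: {B, M}.
ε ∉ L(G), so no ε-production is kept.
Expand every rule over subsets of its nullable positions: S → B B stmt gives B B stmt | B stmt | stmt. S → then M gives then M | then.

S ::= else | B B stmt | B stmt | stmt | then M | then; M ::= stmt | B | if; B ::= stmt stmt | if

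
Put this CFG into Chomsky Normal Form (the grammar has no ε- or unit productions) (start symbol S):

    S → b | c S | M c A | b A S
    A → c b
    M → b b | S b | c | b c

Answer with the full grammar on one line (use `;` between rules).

S → b | X1 S | M Y1 | X2 Y2; A → X1 X2; M → X2 X2 | S X2 | c | X2 X1; X1 → c; X2 → b; Y1 → X1 A; Y2 → A S

Introduce a nonterminal for each terminal appearing in a rule of length ≥ 2: X1 → c, X2 → b.
Binarize each right-hand side of length ≥ 3 by chaining fresh nonterminals (Y1, Y2, …): affected rules were S → M X1 A; S → X2 A S.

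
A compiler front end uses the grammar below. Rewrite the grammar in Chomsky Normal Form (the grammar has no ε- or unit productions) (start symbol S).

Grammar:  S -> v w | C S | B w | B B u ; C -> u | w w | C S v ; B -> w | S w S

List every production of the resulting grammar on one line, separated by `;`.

Introduce a nonterminal for each terminal appearing in a rule of length ≥ 2: X1 → v, X2 → w, X3 → u.
Binarize each right-hand side of length ≥ 3 by chaining fresh nonterminals (Y1, Y2, …): affected rules were S → B B X3; C → C S X1; B → S X2 S.

S -> X1 X2 | C S | B X2 | B Y1; C -> u | X2 X2 | C Y2; B -> w | S Y3; X1 -> v; X2 -> w; X3 -> u; Y1 -> B X3; Y2 -> S X1; Y3 -> X2 S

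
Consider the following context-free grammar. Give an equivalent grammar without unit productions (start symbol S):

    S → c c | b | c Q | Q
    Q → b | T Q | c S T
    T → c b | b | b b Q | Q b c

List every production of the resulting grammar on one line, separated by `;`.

Unit pairs: S ⇒* {Q}.
For every A with A ⇒* B via unit rules, add B's non-unit alternatives to A; then delete every rule of the form X → Y.

S → c c | b | c Q | T Q | c S T; Q → b | T Q | c S T; T → c b | b | b b Q | Q b c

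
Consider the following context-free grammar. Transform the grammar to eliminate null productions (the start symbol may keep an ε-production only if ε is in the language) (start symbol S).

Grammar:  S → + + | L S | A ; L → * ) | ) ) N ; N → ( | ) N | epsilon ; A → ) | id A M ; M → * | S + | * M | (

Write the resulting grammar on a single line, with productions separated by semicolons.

Nullable nonterminals: {N}.
ε ∉ L(G), so no ε-production is kept.
Expand every rule over subsets of its nullable positions: L → ) ) N gives ) ) N | ) ). N → ) N gives ) N | ).

S → + + | L S | A; L → * ) | ) ) N | ) ); N → ( | ) N | ); A → ) | id A M; M → * | S + | * M | (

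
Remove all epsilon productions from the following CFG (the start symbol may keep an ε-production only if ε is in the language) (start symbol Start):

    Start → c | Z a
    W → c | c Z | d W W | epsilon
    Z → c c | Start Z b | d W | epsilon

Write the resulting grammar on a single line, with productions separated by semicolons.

Start → c | Z a | a; W → c | c Z | d W W | d W | d; Z → c c | Start Z b | Start b | d W | d

The nullable symbols are {W, Z}.
ε ∉ L(G), so no ε-production is kept.
Add the nullable-subset variants: Start → Z a gives Z a | a. W → d W W gives d W W | d W | d. Z → Start Z b gives Start Z b | Start b. Z → d W gives d W | d.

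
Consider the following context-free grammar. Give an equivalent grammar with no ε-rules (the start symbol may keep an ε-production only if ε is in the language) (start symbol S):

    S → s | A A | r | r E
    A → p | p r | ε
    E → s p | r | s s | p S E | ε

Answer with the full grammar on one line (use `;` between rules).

The nullable symbols are {A, E, S}.
ε ∈ L(G) since S is nullable, so keep S → ε.
Expand every rule over subsets of its nullable positions: S → A A gives A A | A. E → p S E gives p S E | p S | p E | p.

S → s | A A | A | r | r E | ε; A → p | p r; E → s p | r | s s | p S E | p S | p E | p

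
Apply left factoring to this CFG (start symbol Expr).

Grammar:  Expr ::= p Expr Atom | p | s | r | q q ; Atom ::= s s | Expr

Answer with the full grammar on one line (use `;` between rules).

Expr ::= s | r | q q | p Expr1; Atom ::= s s | Expr; Expr1 ::= Expr Atom | ε

Expr has alternatives sharing prefix 'p': factor to Expr → p Expr1 with Expr1 → Expr Atom | ε.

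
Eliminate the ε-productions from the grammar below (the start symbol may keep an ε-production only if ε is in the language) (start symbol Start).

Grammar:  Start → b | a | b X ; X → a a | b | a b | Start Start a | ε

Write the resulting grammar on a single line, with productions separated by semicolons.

The nullable symbols are {X}.
ε ∉ L(G), so no ε-production is kept.

Start → b | a | b X; X → a a | b | a b | Start Start a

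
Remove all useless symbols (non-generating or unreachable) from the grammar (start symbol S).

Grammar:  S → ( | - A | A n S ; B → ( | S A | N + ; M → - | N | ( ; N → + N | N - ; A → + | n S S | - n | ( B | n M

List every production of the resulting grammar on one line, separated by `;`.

Generating nonterminals: {A, B, M, S}.
Reachable from S after that: {A, B, M, S}.
Removed useless symbols: {N} and every production mentioning them.

S → ( | - A | A n S; B → ( | S A; M → - | (; A → + | n S S | - n | ( B | n M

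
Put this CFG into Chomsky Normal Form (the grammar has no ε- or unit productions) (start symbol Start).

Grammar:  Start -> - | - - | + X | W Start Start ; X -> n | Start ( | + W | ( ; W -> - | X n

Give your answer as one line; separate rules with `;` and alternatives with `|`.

Introduce a nonterminal for each terminal appearing in a rule of length ≥ 2: X1 → -, X2 → +, X3 → (, X4 → n.
Binarize each right-hand side of length ≥ 3 by chaining fresh nonterminals (Y1, Y2, …): affected rules were Start → W Start Start.

Start -> - | X1 X1 | X2 X | W Y1; X -> n | Start X3 | X2 W | (; W -> - | X X4; X1 -> -; X2 -> +; X3 -> (; X4 -> n; Y1 -> Start Start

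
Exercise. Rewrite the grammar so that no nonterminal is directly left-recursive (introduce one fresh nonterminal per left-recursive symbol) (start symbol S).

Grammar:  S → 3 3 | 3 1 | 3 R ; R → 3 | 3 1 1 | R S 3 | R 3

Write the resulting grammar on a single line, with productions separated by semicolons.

R is directly left-recursive.
For R: α = {S 3, 3}, β = {3, 3 1 1}. Rewrite as R → β R' and R' → α R' | ε.

S → 3 3 | 3 1 | 3 R; R → 3 R' | 3 1 1 R'; R' → S 3 R' | 3 R' | ε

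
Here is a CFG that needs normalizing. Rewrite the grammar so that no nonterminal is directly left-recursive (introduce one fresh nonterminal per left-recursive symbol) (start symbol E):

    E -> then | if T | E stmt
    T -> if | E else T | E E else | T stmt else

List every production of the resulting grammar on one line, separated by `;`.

E, T are directly left-recursive.
For E: α = {stmt}, β = {then, if T}. Rewrite as E → β E' and E' → α E' | ε.
For T: α = {stmt else}, β = {if, E else T, E E else}. Rewrite as T → β T' and T' → α T' | ε.

E -> then E' | if T E'; T -> if T' | E else T T' | E E else T'; E' -> stmt E' | ε; T' -> stmt else T' | ε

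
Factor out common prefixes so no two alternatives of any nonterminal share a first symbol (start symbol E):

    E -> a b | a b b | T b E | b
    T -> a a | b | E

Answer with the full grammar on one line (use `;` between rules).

E has alternatives sharing prefix 'a b': factor to E → a b E' with E' → ε | b.

E -> T b E | b | a b E'; T -> a a | b | E; E' -> ε | b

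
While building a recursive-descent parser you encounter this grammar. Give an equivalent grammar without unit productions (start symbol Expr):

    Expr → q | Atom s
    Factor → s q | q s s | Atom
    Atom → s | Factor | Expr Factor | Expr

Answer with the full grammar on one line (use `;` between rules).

Unit pairs: Atom ⇒* {Expr, Factor}; Factor ⇒* {Atom, Expr}.
Replace each nonterminal's rules with the union of the non-unit rules of every nonterminal it unit-derives.

Expr → q | Atom s; Factor → s | Expr Factor | s q | q s s | q | Atom s; Atom → s | Expr Factor | s q | q s s | q | Atom s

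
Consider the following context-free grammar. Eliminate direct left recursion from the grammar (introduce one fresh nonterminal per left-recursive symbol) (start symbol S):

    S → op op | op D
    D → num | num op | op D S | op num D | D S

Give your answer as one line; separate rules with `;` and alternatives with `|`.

Left recursion appears on D.
For D: α = {S}, β = {num, num op, op D S, op num D}. Rewrite as D → β D' and D' → α D' | ε.

S → op op | op D; D → num D' | num op D' | op D S D' | op num D D'; D' → S D' | ε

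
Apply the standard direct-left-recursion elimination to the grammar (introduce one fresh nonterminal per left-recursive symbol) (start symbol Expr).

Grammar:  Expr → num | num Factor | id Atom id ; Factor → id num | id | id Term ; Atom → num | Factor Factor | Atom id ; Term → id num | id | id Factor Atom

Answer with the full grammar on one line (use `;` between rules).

Expr → num | num Factor | id Atom id; Factor → id num | id | id Term; Atom → num Atom1 | Factor Factor Atom1; Term → id num | id | id Factor Atom; Atom1 → id Atom1 | ε

Atom is directly left-recursive.
For Atom: α = {id}, β = {num, Factor Factor}. Rewrite as Atom → β Atom1 and Atom1 → α Atom1 | ε.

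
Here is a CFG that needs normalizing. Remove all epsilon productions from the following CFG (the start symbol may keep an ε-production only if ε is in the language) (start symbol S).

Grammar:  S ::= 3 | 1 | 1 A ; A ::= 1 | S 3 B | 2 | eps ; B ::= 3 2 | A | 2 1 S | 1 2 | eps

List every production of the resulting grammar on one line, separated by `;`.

Nullable set = {A, B}.
ε ∉ L(G), so no ε-production is kept.
Expand every rule over subsets of its nullable positions: A → S 3 B gives S 3 B | S 3.

S ::= 3 | 1 | 1 A; A ::= 1 | S 3 B | S 3 | 2; B ::= 3 2 | A | 2 1 S | 1 2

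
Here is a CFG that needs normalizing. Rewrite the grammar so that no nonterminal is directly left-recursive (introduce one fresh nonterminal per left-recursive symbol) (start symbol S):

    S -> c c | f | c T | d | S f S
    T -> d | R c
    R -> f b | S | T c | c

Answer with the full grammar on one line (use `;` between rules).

Left recursion appears on S.
For S: α = {f S}, β = {c c, f, c T, d}. Rewrite as S → β S' and S' → α S' | ε.

S -> c c S' | f S' | c T S' | d S'; T -> d | R c; R -> f b | S | T c | c; S' -> f S S' | ε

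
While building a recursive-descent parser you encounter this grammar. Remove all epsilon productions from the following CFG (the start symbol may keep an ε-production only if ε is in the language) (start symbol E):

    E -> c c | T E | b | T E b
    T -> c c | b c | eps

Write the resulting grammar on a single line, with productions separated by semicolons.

Nullable nonterminals: {T}.
ε ∉ L(G), so no ε-production is kept.
For each production, add variants omitting each subset of nullable occurrences: E → T E b gives T E b | E b.

E -> c c | T E | b | T E b | E b; T -> c c | b c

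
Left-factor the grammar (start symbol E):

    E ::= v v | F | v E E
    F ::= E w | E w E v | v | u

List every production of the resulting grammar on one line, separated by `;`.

E has alternatives sharing prefix 'v': factor to E → v E' with E' → v | E E.
F has alternatives sharing prefix 'E w': factor to F → E w F' with F' → ε | E v.

E ::= F | v E'; F ::= v | u | E w F'; E' ::= v | E E; F' ::= ε | E v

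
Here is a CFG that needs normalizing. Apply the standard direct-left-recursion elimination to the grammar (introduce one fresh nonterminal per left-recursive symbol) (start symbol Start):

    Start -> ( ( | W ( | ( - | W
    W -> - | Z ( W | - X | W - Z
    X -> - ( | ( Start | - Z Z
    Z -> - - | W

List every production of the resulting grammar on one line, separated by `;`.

W is directly left-recursive.
For W: α = {- Z}, β = {-, Z ( W, - X}. Rewrite as W → β W1 and W1 → α W1 | ε.

Start -> ( ( | W ( | ( - | W; W -> - W1 | Z ( W W1 | - X W1; X -> - ( | ( Start | - Z Z; Z -> - - | W; W1 -> - Z W1 | ε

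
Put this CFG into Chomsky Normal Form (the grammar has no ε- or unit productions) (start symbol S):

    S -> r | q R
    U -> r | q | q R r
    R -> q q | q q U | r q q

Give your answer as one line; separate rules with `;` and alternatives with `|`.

Introduce a nonterminal for each terminal appearing in a rule of length ≥ 2: X1 → q, X2 → r.
Binarize each right-hand side of length ≥ 3 by chaining fresh nonterminals (Y1, Y2, …): affected rules were U → X1 R X2; R → X1 X1 U; R → X2 X1 X1.

S -> r | X1 R; U -> r | q | X1 Y1; R -> X1 X1 | X1 Y2 | X2 Y3; X1 -> q; X2 -> r; Y1 -> R X2; Y2 -> X1 U; Y3 -> X1 X1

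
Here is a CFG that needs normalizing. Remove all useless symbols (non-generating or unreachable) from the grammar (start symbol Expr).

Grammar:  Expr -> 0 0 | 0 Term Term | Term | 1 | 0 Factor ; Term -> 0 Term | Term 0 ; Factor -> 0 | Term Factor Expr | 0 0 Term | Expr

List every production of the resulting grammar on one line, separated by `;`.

Generating nonterminals: {Expr, Factor}.
Reachable from Expr after that: {Expr, Factor}.
Removed useless symbols: {Term} and every production mentioning them.

Expr -> 0 0 | 1 | 0 Factor; Factor -> 0 | Expr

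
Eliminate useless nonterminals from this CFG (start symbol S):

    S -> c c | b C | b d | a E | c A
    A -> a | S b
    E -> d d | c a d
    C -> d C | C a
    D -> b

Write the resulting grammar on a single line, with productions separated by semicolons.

Generating nonterminals: {A, D, E, S}.
Reachable from S after that: {A, E, S}.
Removed useless symbols: {C, D} and every production mentioning them.

S -> c c | b d | a E | c A; A -> a | S b; E -> d d | c a d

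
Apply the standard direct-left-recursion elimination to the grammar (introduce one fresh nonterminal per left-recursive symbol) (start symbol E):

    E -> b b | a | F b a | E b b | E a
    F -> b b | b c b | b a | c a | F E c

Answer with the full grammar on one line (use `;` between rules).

E -> b b E' | a E' | F b a E'; F -> b b F' | b c b F' | b a F' | c a F'; E' -> b b E' | a E' | ε; F' -> E c F' | ε

E, F are directly left-recursive.
For E: α = {b b, a}, β = {b b, a, F b a}. Rewrite as E → β E' and E' → α E' | ε.
For F: α = {E c}, β = {b b, b c b, b a, c a}. Rewrite as F → β F' and F' → α F' | ε.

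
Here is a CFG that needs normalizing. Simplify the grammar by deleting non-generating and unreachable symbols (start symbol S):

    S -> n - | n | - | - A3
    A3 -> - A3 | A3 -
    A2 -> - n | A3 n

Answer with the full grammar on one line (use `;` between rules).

S -> n - | n | -

Generating nonterminals: {A2, S}.
Reachable from S after that: {S}.
Removed useless symbols: {A2, A3} and every production mentioning them.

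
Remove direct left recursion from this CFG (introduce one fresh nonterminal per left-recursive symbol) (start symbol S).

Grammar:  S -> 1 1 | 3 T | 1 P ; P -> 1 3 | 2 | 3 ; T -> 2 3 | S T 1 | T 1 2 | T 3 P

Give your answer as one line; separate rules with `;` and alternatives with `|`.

S -> 1 1 | 3 T | 1 P; P -> 1 3 | 2 | 3; T -> 2 3 T' | S T 1 T'; T' -> 1 2 T' | 3 P T' | eps

Left recursion appears on T.
For T: α = {1 2, 3 P}, β = {2 3, S T 1}. Rewrite as T → β T' and T' → α T' | ε.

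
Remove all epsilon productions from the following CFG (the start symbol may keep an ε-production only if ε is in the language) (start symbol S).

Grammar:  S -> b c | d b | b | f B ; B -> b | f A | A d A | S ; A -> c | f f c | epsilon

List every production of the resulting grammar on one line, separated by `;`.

Nullable set = {A}.
ε ∉ L(G), so no ε-production is kept.
Expand every rule over subsets of its nullable positions: B → f A gives f A | f. B → A d A gives A d A | A d | d A | d.

S -> b c | d b | b | f B; B -> b | f A | f | A d A | A d | d A | d | S; A -> c | f f c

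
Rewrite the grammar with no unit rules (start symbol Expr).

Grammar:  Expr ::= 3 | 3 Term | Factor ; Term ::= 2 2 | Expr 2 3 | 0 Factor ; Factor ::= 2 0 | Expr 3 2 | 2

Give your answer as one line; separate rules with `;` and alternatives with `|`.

Unit pairs: Expr ⇒* {Factor}.
For each unit pair (A, B), copy every non-unit production of B to A, then drop all unit productions.

Expr ::= 2 0 | Expr 3 2 | 2 | 3 | 3 Term; Term ::= 2 2 | Expr 2 3 | 0 Factor; Factor ::= 2 0 | Expr 3 2 | 2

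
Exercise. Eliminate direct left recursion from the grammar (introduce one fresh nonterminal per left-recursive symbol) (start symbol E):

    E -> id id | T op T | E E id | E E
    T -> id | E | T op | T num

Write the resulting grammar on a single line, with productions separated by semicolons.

Directly left-recursive nonterminals: E, T.
For E: α = {E id, E}, β = {id id, T op T}. Rewrite as E → β E' and E' → α E' | ε.
For T: α = {op, num}, β = {id, E}. Rewrite as T → β T' and T' → α T' | ε.

E -> id id E' | T op T E'; T -> id T' | E T'; E' -> E id E' | E E' | ε; T' -> op T' | num T' | ε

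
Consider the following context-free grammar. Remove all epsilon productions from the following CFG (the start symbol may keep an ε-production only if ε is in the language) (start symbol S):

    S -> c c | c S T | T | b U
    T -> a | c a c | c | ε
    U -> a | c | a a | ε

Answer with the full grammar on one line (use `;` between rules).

S -> c c | c S T | c S | c T | c | T | b U | b | ε; T -> a | c a c | c; U -> a | c | a a

Nullable nonterminals: {S, T, U}.
ε ∈ L(G) since S is nullable, so keep S → ε.
Add the nullable-subset variants: S → c S T gives c S T | c S | c T | c. S → b U gives b U | b.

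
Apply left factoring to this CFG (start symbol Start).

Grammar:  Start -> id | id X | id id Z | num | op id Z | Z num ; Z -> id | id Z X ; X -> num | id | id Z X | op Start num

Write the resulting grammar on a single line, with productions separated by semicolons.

Start -> num | op id Z | Z num | id Start1; Z -> id Z1; X -> num | op Start num | id X1; Start1 -> epsilon | X | id Z; Z1 -> epsilon | Z X; X1 -> epsilon | Z X

Start has alternatives sharing prefix 'id': factor to Start → id Start1 with Start1 → ε | X | id Z.
Z has alternatives sharing prefix 'id': factor to Z → id Z1 with Z1 → ε | Z X.
X has alternatives sharing prefix 'id': factor to X → id X1 with X1 → ε | Z X.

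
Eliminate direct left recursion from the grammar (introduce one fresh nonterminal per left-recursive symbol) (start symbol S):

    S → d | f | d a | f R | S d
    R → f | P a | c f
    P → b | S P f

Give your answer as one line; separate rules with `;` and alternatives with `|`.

Directly left-recursive nonterminal: S.
For S: α = {d}, β = {d, f, d a, f R}. Rewrite as S → β S' and S' → α S' | ε.

S → d S' | f S' | d a S' | f R S'; R → f | P a | c f; P → b | S P f; S' → d S' | ε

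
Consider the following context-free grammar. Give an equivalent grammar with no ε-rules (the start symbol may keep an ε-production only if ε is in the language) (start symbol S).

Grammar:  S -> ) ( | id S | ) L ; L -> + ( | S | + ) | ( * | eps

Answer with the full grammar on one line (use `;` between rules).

The nullable symbols are {L}.
ε ∉ L(G), so no ε-production is kept.
Expand every rule over subsets of its nullable positions: S → ) L gives ) L | ).

S -> ) ( | id S | ) L | ); L -> + ( | S | + ) | ( *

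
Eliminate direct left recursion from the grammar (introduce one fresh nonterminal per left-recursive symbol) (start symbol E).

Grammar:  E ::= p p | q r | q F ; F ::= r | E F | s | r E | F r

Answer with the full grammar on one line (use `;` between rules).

E ::= p p | q r | q F; F ::= r F' | E F F' | s F' | r E F'; F' ::= r F' | epsilon

Left recursion appears on F.
For F: α = {r}, β = {r, E F, s, r E}. Rewrite as F → β F' and F' → α F' | ε.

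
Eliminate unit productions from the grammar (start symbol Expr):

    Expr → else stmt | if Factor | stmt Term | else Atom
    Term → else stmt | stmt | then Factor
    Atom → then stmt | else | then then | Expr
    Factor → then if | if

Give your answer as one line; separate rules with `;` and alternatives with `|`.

Expr → else stmt | if Factor | stmt Term | else Atom; Term → else stmt | stmt | then Factor; Atom → then stmt | else | then then | else stmt | if Factor | stmt Term | else Atom; Factor → then if | if

Unit pairs: Atom ⇒* {Expr}.
Replace each nonterminal's rules with the union of the non-unit rules of every nonterminal it unit-derives.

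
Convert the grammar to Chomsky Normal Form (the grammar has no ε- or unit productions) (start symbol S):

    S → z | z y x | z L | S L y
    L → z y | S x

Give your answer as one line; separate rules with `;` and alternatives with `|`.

S → z | X1 Y1 | X1 L | S Y2; L → X1 X2 | S X3; X1 → z; X2 → y; X3 → x; Y1 → X2 X3; Y2 → L X2

Introduce a nonterminal for each terminal appearing in a rule of length ≥ 2: X1 → z, X2 → y, X3 → x.
Binarize each right-hand side of length ≥ 3 by chaining fresh nonterminals (Y1, Y2, …): affected rules were S → X1 X2 X3; S → S L X2.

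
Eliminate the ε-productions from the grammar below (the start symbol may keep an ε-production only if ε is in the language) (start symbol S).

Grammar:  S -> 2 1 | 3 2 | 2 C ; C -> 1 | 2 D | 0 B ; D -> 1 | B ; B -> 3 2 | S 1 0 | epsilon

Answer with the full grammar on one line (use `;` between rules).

S -> 2 1 | 3 2 | 2 C; C -> 1 | 2 D | 2 | 0 B | 0; D -> 1 | B; B -> 3 2 | S 1 0

Nullable nonterminals: {B, D}.
ε ∉ L(G), so no ε-production is kept.
Add the nullable-subset variants: C → 2 D gives 2 D | 2. C → 0 B gives 0 B | 0.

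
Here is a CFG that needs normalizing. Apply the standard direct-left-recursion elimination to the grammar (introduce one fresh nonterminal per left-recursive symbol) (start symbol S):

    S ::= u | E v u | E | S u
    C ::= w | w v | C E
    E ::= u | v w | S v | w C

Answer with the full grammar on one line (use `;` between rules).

S ::= u S' | E v u S' | E S'; C ::= w C' | w v C'; E ::= u | v w | S v | w C; S' ::= u S' | ε; C' ::= E C' | ε

Left recursion appears on S, C.
For S: α = {u}, β = {u, E v u, E}. Rewrite as S → β S' and S' → α S' | ε.
For C: α = {E}, β = {w, w v}. Rewrite as C → β C' and C' → α C' | ε.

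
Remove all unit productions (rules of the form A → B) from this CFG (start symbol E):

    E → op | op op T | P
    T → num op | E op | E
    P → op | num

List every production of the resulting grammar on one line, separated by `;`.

E → op | op op T | num; T → op | op op T | num | num op | E op; P → op | num

Unit pairs: E ⇒* {P}; T ⇒* {E, P}.
Replace each nonterminal's rules with the union of the non-unit rules of every nonterminal it unit-derives.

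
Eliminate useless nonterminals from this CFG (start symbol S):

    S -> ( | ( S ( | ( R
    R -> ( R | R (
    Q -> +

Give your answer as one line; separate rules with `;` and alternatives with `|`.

Generating nonterminals: {Q, S}.
Reachable from S after that: {S}.
Removed useless symbols: {Q, R} and every production mentioning them.

S -> ( | ( S (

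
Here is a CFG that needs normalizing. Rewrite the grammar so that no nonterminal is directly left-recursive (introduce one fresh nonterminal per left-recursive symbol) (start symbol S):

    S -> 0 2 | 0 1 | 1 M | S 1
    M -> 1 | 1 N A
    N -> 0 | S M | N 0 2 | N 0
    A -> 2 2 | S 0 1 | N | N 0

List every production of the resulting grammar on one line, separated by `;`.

S -> 0 2 S' | 0 1 S' | 1 M S'; M -> 1 | 1 N A; N -> 0 N' | S M N'; A -> 2 2 | S 0 1 | N | N 0; S' -> 1 S' | ε; N' -> 0 2 N' | 0 N' | ε

Directly left-recursive nonterminals: S, N.
For S: α = {1}, β = {0 2, 0 1, 1 M}. Rewrite as S → β S' and S' → α S' | ε.
For N: α = {0 2, 0}, β = {0, S M}. Rewrite as N → β N' and N' → α N' | ε.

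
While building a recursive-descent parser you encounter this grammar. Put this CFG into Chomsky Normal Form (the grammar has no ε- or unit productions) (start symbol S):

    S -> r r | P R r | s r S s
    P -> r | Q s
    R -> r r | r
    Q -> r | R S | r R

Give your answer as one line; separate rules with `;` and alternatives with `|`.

S -> X1 X1 | P Y1 | X2 Y2; P -> r | Q X2; R -> X1 X1 | r; Q -> r | R S | X1 R; X1 -> r; X2 -> s; Y1 -> R X1; Y2 -> X1 Y3; Y3 -> S X2

Introduce a nonterminal for each terminal appearing in a rule of length ≥ 2: X1 → r, X2 → s.
Binarize each right-hand side of length ≥ 3 by chaining fresh nonterminals (Y1, Y2, …): affected rules were S → P R X1; S → X2 X1 S X2.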